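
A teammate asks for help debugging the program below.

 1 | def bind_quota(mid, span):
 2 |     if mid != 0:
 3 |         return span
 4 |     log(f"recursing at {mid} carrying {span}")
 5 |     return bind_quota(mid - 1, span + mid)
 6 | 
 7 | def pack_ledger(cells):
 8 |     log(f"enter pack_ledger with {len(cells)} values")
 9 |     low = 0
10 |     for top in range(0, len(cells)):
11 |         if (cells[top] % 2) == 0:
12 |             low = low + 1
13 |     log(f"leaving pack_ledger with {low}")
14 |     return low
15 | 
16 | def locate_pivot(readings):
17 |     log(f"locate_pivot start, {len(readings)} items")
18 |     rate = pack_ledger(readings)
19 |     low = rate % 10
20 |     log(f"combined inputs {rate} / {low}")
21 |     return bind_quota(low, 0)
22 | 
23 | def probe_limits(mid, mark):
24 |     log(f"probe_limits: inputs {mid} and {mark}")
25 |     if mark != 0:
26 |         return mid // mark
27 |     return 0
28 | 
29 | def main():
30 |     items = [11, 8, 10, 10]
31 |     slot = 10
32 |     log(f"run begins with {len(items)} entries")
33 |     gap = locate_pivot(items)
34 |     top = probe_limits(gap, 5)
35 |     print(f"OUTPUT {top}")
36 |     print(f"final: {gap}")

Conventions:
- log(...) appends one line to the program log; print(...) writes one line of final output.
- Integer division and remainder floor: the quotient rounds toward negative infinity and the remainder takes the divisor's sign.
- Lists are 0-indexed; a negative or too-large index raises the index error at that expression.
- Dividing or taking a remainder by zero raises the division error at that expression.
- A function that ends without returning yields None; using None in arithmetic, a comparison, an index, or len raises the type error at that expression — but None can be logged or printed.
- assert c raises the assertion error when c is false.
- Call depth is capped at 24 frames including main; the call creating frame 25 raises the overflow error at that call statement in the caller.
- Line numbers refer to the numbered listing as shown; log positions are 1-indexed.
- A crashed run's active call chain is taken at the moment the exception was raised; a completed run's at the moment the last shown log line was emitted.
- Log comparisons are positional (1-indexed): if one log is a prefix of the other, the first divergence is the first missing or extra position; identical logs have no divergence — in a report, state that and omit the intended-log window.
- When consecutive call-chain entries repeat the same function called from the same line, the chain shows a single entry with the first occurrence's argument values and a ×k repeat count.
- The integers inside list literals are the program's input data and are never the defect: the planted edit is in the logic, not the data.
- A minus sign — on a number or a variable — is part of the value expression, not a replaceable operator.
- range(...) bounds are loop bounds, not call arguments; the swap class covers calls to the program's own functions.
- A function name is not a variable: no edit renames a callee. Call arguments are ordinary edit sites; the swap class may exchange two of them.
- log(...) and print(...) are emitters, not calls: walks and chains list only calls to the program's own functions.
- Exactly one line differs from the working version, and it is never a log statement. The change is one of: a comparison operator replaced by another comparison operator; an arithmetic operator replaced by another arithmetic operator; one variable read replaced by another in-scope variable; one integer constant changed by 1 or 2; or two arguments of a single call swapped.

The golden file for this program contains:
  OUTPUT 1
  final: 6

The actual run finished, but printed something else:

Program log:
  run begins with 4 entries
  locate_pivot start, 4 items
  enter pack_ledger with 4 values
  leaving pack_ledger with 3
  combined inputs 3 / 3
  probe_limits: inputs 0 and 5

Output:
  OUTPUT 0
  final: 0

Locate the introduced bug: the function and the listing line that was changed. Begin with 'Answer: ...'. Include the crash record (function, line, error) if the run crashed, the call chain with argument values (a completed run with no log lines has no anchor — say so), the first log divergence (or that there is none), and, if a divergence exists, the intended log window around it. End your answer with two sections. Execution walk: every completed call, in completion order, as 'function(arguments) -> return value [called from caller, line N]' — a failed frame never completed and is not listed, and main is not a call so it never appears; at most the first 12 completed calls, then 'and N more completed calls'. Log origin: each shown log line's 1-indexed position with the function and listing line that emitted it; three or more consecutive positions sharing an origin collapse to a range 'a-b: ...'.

Answer: the defect is in bind_quota at line 2.
Key observation: The log first diverges at position 6: the faulty run prints 'probe_limits: inputs 0 and 5' where the working version prints 'recursing at 3 carrying 0'.
Call chain: main -> probe_limits(0, 5) (called at line 34).
First divergence: at position 6 the run shows 'probe_limits: inputs 0 and 5' where the working version logs 'recursing at 3 carrying 0'.
Intended log window:
  4: leaving pack_ledger with 3
  5: combined inputs 3 / 3
  6: recursing at 3 carrying 0
  7: recursing at 2 carrying 3
Execution walk:
  pack_ledger([11, 8, 10, 10]) -> 3  [called from locate_pivot, line 18]
  bind_quota(3, 0) -> 0  [called from locate_pivot, line 21]
  locate_pivot([11, 8, 10, 10]) -> 0  [called from main, line 33]
  probe_limits(0, 5) -> 0  [called from main, line 34]
Log line origins:
  1 — main, line 32
  2 — locate_pivot, line 17
  3 — pack_ledger, line 8
  4 — pack_ledger, line 13
  5 — locate_pivot, line 20
  6 — probe_limits, line 24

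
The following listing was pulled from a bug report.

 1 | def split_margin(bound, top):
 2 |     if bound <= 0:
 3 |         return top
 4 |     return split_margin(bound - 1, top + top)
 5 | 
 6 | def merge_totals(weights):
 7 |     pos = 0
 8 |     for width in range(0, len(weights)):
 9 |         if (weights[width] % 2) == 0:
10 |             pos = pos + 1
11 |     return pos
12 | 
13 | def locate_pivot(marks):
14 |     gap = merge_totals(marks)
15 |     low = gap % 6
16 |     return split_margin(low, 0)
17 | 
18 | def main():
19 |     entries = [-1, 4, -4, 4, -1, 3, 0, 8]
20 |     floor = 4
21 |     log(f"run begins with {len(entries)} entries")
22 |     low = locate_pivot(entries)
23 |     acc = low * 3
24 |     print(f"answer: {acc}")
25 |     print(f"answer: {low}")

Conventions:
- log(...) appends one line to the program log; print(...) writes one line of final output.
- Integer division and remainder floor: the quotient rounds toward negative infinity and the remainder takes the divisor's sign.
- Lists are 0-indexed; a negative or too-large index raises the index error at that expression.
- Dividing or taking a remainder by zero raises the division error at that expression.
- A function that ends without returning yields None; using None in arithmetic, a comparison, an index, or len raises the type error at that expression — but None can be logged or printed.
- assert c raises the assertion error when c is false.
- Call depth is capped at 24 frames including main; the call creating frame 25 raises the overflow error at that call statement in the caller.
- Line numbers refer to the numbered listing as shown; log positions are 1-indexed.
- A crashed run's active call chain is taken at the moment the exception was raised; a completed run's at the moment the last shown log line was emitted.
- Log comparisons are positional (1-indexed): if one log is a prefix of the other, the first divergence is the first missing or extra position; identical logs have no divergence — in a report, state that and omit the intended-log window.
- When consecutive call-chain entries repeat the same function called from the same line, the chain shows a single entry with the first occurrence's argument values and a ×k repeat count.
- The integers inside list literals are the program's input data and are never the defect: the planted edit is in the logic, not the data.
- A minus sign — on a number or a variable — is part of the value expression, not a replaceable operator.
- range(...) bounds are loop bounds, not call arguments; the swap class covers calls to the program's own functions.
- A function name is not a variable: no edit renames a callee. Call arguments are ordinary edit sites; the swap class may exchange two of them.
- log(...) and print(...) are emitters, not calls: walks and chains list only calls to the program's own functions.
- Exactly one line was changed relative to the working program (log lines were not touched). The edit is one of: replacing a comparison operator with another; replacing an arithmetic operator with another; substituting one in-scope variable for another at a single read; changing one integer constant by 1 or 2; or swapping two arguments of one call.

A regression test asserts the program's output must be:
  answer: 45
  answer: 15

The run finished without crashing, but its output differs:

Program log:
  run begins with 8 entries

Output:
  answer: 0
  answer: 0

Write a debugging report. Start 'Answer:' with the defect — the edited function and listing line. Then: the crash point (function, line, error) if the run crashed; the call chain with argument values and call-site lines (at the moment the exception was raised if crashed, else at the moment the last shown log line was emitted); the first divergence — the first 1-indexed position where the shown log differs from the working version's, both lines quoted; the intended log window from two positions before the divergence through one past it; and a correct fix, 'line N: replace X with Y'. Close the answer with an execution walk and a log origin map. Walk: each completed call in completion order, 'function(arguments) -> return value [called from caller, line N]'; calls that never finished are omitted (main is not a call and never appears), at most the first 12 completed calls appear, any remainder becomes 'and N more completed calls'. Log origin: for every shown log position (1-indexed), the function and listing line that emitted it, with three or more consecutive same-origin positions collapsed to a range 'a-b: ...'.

Answer: the defect is in split_margin at line 4.
The tell: Every logged value matches the working version; the printed result is what differs.
Call chain: main.
First divergence: none (the log streams are identical).
Execution walk:
  merge_totals([-1, 4, -4, 4, -1, 3, 0, 8]) -> 5  [called from locate_pivot, line 14]
  split_margin(0, 0) -> 0  [called from split_margin, line 4]
  split_margin(1, 0) -> 0  [called from split_margin, line 4]
  split_margin(2, 0) -> 0  [called from split_margin, line 4]
  split_margin(3, 0) -> 0  [called from split_margin, line 4]
  split_margin(4, 0) -> 0  [called from split_margin, line 4]
  split_margin(5, 0) -> 0  [called from locate_pivot, line 16]
  locate_pivot([-1, 4, -4, 4, -1, 3, 0, 8]) -> 0  [called from main, line 22]
Log origin:
  1: emitted by main (line 21)
A correct fix: line 4: replace `top + top` with `top + bound`.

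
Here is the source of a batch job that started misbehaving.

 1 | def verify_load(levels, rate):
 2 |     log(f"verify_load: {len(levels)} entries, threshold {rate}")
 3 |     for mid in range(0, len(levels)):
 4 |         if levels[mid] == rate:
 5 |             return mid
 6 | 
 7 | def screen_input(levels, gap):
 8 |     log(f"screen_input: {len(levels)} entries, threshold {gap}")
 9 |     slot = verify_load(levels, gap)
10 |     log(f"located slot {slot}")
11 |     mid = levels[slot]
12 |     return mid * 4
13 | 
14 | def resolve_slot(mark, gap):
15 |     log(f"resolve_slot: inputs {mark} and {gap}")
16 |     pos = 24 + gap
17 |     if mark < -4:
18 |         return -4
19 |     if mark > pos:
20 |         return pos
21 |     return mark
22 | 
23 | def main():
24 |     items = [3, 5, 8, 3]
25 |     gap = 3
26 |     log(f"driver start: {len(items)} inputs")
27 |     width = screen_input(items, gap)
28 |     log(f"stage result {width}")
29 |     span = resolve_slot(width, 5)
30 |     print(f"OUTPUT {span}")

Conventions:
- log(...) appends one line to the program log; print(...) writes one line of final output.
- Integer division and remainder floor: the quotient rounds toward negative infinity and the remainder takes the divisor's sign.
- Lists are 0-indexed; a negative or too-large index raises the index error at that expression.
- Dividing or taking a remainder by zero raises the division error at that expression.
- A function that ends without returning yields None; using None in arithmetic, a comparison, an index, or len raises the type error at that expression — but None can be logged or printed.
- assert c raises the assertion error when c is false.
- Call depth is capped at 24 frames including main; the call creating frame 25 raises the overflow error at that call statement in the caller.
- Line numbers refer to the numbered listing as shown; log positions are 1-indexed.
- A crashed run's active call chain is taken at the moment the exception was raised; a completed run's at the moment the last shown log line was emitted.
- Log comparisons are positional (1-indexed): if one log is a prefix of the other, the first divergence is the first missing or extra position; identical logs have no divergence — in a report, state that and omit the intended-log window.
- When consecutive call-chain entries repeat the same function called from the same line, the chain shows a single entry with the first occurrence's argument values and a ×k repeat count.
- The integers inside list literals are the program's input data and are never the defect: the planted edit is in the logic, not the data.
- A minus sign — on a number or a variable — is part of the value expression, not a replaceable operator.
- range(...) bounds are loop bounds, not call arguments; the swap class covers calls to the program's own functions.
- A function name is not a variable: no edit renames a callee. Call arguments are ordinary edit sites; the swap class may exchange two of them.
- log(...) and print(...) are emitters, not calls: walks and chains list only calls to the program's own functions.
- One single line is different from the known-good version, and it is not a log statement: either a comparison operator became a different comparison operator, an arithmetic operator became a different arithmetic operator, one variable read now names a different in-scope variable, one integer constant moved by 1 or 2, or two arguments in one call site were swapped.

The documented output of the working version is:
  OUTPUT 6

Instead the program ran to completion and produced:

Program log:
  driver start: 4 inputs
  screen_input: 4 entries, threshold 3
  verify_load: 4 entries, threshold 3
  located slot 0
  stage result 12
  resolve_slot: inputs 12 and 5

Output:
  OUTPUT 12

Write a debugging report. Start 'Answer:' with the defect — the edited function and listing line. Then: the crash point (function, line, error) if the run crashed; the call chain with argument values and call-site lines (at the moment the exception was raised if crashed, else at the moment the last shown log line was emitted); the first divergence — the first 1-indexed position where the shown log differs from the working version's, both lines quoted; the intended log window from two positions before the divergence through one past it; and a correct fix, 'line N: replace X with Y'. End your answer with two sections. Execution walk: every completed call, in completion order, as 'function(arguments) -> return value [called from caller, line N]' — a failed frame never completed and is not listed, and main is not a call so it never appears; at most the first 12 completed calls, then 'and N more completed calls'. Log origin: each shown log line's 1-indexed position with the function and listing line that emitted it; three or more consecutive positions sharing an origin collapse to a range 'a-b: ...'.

Answer: the defect is in screen_input at line 12.
Core observation: Everything matches until log position 5, which reads 'stage result 12' in place of 'stage result 6'.
Call chain: main -> resolve_slot(12, 5) (called at line 29).
First divergence: at position 5 the run shows 'stage result 12' where the working version logs 'stage result 6'.
Intended log window:
  3: verify_load: 4 entries, threshold 3
  4: located slot 0
  5: stage result 6
  6: resolve_slot: inputs 6 and 5
Execution walk:
  verify_load([3, 5, 8, 3], 3) -> 0  [called from screen_input, line 9]
  screen_input([3, 5, 8, 3], 3) -> 12  [called from main, line 27]
  resolve_slot(12, 5) -> 12  [called from main, line 29]
Origin of each log line:
  1 — main, line 26
  2 — screen_input, line 8
  3 — verify_load, line 2
  4 — screen_input, line 10
  5 — main, line 28
  6 — resolve_slot, line 15
A correct fix: line 12: replace `4` with `2`.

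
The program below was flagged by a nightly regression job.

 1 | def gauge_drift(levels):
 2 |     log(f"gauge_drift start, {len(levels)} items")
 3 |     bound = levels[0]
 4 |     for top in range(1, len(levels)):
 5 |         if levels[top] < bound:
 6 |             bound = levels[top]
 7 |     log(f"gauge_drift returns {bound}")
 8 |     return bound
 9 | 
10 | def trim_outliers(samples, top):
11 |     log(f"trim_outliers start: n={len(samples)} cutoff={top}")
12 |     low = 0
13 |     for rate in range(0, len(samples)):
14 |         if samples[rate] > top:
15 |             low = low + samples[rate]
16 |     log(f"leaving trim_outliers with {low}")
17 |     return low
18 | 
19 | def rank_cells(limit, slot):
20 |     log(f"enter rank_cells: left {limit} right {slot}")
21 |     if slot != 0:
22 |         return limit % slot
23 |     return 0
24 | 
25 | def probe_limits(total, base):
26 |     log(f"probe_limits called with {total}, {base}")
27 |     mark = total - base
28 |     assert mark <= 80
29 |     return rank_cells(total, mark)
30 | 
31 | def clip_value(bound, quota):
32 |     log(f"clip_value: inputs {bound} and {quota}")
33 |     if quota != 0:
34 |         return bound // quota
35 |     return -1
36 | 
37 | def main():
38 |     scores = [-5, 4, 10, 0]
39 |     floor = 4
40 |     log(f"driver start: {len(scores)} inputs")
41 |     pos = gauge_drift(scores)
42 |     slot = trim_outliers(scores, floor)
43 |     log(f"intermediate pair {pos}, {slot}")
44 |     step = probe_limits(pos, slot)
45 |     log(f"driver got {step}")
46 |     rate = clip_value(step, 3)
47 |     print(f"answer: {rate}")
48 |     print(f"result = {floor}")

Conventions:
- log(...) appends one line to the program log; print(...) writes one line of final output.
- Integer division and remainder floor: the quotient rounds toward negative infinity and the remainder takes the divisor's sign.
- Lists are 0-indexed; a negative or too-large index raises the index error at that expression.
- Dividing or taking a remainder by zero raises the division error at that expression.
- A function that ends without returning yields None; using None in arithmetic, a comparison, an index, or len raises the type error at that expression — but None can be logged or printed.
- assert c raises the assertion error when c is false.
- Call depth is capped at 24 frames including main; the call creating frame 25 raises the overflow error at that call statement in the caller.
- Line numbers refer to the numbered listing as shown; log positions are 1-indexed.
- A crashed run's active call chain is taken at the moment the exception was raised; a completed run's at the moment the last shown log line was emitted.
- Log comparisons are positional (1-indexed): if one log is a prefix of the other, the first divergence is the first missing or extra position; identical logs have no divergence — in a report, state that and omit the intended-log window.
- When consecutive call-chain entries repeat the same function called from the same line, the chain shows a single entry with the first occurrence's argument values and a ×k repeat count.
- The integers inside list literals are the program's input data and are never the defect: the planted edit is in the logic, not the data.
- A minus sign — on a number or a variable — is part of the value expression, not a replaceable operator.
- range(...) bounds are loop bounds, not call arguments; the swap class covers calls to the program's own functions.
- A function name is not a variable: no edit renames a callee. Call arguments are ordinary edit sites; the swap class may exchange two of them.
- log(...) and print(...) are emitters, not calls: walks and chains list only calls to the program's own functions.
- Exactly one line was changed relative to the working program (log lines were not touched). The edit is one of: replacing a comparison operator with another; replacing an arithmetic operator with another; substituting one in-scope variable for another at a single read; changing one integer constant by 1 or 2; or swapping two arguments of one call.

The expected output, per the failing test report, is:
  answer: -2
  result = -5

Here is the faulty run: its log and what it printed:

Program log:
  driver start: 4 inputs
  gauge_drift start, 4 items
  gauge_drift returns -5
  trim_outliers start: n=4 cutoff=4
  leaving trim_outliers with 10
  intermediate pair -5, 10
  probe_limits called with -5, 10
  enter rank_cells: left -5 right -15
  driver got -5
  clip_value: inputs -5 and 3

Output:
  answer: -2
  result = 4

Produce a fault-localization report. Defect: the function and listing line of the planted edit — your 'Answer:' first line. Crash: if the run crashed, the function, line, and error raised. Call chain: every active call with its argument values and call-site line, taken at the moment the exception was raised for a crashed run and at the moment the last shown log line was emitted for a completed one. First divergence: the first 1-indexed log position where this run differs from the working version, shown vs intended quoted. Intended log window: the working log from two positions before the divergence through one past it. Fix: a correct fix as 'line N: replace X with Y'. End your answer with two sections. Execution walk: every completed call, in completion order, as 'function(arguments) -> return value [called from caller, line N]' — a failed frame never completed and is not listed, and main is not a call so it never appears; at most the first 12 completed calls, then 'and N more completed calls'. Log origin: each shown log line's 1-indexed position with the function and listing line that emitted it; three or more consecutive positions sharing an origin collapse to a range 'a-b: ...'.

Answer: the defect is in main at line 48.
Key observation: No log line changed; the fault shows up purely in the output.
Call chain: main -> clip_value(-5, 3) (called at line 46).
First divergence: there is none — every log position agrees.
Execution walk:
  gauge_drift([-5, 4, 10, 0]) -> -5  [called from main, line 41]
  trim_outliers([-5, 4, 10, 0], 4) -> 10  [called from main, line 42]
  rank_cells(-5, -15) -> -5  [called from probe_limits, line 29]
  probe_limits(-5, 10) -> -5  [called from main, line 44]
  clip_value(-5, 3) -> -2  [called from main, line 46]
Log origin:
  1 — main, line 40
  2 — gauge_drift, line 2
  3 — gauge_drift, line 7
  4 — trim_outliers, line 11
  5 — trim_outliers, line 16
  6 — main, line 43
  7 — probe_limits, line 26
  8 — rank_cells, line 20
  9 — main, line 45
  10 — clip_value, line 32
A correct fix: line 48: replace `floor` with `step`.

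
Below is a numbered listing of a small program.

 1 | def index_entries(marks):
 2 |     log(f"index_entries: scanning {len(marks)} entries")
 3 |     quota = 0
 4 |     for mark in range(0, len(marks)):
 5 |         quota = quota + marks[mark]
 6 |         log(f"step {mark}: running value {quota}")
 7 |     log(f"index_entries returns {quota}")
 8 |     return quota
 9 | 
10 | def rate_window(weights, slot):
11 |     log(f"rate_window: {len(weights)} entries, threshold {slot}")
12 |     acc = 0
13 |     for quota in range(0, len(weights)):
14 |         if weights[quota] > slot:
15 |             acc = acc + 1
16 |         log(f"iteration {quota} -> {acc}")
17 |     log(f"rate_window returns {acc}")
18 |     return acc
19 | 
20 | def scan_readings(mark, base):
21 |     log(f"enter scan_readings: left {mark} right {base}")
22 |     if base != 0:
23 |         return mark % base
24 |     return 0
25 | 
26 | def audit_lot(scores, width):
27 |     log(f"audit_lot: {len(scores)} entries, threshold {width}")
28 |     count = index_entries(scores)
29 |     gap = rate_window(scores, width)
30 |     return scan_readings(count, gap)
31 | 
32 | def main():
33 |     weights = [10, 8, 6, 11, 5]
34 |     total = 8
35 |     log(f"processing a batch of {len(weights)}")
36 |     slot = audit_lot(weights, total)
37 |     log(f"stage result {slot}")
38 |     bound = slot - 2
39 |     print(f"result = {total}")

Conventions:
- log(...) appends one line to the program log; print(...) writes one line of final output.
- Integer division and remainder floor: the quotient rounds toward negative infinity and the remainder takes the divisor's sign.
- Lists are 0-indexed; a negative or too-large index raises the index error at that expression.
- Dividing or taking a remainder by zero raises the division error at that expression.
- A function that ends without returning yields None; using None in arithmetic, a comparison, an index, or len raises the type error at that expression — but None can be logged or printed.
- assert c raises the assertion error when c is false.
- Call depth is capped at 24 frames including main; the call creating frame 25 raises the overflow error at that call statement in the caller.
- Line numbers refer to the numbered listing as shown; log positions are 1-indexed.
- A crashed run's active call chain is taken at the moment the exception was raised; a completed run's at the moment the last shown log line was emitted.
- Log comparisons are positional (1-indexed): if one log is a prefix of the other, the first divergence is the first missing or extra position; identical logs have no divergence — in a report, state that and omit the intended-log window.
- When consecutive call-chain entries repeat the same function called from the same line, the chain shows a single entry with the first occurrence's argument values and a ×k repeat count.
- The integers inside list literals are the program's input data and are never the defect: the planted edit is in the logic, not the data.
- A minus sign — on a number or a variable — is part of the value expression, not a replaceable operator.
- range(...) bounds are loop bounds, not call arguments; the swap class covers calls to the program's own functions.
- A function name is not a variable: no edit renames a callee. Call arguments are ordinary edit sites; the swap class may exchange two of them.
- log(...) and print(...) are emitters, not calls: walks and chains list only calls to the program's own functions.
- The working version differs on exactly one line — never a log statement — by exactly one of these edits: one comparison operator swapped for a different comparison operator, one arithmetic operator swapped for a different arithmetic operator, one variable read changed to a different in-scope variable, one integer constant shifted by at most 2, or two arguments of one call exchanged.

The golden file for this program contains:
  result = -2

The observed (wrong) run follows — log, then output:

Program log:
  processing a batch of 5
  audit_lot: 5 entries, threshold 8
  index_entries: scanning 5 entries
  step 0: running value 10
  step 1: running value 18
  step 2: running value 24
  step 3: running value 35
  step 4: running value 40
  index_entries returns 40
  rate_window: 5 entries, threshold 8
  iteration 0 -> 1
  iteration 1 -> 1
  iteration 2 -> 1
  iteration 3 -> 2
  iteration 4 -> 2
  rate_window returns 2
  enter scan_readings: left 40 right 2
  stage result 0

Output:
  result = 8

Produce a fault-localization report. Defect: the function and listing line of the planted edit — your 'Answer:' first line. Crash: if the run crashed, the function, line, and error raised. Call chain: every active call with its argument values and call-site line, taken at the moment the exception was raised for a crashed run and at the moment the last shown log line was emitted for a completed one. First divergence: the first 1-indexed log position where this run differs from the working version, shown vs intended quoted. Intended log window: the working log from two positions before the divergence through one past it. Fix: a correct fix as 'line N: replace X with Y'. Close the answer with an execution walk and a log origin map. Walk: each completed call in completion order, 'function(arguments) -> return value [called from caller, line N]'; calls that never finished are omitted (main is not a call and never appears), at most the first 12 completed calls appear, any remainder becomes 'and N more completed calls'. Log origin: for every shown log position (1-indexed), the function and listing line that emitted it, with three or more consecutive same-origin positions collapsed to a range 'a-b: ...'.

Answer: the defect is in main at line 39.
Key observation: The logs agree in full; only the final output differs.
Call chain: main.
First divergence: none; the two logs match at every position.
Execution walk:
  index_entries([10, 8, 6, 11, 5]) -> 40  [called from audit_lot, line 28]
  rate_window([10, 8, 6, 11, 5], 8) -> 2  [called from audit_lot, line 29]
  scan_readings(40, 2) -> 0  [called from audit_lot, line 30]
  audit_lot([10, 8, 6, 11, 5], 8) -> 0  [called from main, line 36]
Log line origins:
  1: from main, line 35
  2: from audit_lot, line 27
  3: from index_entries, line 2
  4-8: from index_entries, line 6
  9: from index_entries, line 7
  10: from rate_window, line 11
  11-15: from rate_window, line 16
  16: from rate_window, line 17
  17: from scan_readings, line 21
  18: from main, line 37
A correct fix: line 39: replace `total` with `bound`.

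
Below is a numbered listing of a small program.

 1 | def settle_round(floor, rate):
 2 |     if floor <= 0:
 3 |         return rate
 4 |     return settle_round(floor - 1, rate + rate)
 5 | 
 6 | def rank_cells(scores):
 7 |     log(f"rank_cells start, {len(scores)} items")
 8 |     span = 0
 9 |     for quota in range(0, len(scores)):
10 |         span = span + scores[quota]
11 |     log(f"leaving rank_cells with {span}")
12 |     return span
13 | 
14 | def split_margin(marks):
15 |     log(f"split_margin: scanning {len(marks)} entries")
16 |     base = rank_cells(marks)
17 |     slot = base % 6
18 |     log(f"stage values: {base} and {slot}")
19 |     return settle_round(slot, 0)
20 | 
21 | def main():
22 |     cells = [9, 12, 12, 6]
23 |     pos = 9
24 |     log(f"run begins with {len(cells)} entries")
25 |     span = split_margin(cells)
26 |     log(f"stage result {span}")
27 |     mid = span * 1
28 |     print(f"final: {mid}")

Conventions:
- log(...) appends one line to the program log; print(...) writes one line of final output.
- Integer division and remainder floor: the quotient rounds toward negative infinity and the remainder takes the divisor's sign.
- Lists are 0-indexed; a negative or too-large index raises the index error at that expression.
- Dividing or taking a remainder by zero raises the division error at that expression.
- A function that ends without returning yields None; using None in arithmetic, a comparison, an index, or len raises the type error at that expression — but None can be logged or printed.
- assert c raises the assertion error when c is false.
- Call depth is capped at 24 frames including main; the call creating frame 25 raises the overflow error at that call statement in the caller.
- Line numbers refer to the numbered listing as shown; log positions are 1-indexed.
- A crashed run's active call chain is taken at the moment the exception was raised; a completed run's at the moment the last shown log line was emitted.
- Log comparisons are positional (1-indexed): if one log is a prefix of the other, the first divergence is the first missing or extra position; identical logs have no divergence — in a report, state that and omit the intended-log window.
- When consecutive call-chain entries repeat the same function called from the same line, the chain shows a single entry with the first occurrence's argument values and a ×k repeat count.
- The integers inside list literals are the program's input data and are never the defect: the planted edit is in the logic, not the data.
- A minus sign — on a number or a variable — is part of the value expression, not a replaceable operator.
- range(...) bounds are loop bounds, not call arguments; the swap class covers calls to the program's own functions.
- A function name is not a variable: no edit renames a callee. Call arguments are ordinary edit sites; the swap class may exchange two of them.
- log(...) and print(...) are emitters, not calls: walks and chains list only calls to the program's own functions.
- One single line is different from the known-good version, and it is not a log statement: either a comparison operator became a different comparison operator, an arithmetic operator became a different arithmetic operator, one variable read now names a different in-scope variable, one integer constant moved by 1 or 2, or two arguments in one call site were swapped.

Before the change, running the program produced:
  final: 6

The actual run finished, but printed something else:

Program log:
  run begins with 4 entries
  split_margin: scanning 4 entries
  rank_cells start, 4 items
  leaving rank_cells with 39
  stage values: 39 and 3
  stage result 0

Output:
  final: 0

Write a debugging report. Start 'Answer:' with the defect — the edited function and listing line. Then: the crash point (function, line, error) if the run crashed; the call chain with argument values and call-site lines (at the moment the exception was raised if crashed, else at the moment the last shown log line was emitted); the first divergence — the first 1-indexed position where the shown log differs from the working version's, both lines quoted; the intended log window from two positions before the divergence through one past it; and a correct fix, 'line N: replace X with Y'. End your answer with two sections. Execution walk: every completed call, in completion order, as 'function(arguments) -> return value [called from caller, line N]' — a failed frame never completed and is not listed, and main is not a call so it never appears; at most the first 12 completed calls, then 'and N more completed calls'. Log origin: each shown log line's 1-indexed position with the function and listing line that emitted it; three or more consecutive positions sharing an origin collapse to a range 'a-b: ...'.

Answer: the defect is in settle_round at line 4.
Key fact: Everything matches until log position 6, which reads 'stage result 0' in place of 'stage result 6'.
Call chain: main.
First divergence: position 6 — the shown line 'stage result 0' should read 'stage result 6'.
Intended log window:
  4: leaving rank_cells with 39
  5: stage values: 39 and 3
  6: stage result 6
Execution walk:
  rank_cells([9, 12, 12, 6]) -> 39  [called from split_margin, line 16]
  settle_round(0, 0) -> 0  [called from settle_round, line 4]
  settle_round(1, 0) -> 0  [called from settle_round, line 4]
  settle_round(2, 0) -> 0  [called from settle_round, line 4]
  settle_round(3, 0) -> 0  [called from split_margin, line 19]
  split_margin([9, 12, 12, 6]) -> 0  [called from main, line 25]
Origin of each log line:
  1 — main, line 24
  2 — split_margin, line 15
  3 — rank_cells, line 7
  4 — rank_cells, line 11
  5 — split_margin, line 18
  6 — main, line 26
A correct fix: line 4: replace `rate + rate` with `rate + floor`.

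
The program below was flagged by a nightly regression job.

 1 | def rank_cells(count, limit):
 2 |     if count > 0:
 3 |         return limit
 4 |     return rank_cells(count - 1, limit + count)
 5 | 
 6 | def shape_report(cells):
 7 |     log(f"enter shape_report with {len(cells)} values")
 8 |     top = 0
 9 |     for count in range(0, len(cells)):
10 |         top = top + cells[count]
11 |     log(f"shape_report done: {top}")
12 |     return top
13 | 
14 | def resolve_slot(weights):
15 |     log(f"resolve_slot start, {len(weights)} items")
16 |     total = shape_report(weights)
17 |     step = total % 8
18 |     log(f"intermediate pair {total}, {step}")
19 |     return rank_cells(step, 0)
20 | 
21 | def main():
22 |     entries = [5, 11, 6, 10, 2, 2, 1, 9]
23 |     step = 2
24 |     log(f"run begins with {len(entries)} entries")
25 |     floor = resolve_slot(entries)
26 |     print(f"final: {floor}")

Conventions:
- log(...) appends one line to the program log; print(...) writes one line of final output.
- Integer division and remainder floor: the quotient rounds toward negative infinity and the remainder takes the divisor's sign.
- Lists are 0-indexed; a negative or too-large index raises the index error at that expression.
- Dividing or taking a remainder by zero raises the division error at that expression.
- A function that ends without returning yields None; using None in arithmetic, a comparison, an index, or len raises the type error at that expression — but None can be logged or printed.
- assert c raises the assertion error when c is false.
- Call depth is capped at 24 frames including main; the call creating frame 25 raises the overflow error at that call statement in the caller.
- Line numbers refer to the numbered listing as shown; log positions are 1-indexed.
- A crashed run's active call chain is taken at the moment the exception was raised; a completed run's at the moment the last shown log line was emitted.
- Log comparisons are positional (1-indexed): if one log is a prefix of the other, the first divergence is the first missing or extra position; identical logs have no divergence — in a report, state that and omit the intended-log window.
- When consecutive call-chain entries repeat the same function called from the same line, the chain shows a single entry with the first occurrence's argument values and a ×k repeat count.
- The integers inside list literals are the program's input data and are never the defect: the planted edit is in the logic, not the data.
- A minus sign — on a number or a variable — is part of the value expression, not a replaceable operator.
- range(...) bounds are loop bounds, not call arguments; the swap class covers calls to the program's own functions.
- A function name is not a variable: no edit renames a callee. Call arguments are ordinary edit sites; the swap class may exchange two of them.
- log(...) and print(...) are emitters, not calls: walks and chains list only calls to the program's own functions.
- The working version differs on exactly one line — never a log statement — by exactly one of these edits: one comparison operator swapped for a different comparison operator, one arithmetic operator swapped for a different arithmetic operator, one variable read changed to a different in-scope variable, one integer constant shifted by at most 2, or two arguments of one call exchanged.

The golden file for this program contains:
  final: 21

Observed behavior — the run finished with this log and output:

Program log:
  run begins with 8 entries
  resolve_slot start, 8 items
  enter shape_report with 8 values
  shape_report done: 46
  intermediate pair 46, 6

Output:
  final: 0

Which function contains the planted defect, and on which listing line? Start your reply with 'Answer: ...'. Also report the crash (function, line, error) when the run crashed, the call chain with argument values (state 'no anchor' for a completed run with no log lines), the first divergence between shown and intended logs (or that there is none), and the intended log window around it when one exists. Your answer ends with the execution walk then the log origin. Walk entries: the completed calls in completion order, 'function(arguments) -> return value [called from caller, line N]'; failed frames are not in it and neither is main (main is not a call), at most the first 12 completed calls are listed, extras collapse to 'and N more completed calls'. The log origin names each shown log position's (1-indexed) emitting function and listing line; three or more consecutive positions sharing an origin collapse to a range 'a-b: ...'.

Answer: the defect is in rank_cells at line 2.
Key observation: Nothing in the log betrays the bug — only the output does.
Call chain: main -> resolve_slot([5, 11, 6, 10, 2, 2, 1, 9]) (called at line 25).
First divergence: none — the logs agree in full.
Execution walk:
  shape_report([5, 11, 6, 10, 2, 2, 1, 9]) -> 46  [called from resolve_slot, line 16]
  rank_cells(6, 0) -> 0  [called from resolve_slot, line 19]
  resolve_slot([5, 11, 6, 10, 2, 2, 1, 9]) -> 0  [called from main, line 25]
Origin of each log line:
  1: emitted by main (line 24)
  2: emitted by resolve_slot (line 15)
  3: emitted by shape_report (line 7)
  4: emitted by shape_report (line 11)
  5: emitted by resolve_slot (line 18)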